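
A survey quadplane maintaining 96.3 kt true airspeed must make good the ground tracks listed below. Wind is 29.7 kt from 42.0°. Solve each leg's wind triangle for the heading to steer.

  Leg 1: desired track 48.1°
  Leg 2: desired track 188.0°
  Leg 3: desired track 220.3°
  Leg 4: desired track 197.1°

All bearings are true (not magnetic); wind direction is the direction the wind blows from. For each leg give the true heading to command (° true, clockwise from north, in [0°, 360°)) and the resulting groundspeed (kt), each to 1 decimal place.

Leg 1: desired track 48.1°; wind correction -1.9° → command heading 46.2°, groundspeed 66.7 kt
Leg 2: desired track 188.0°; wind correction -9.9° → command heading 178.1°, groundspeed 119.5 kt
Leg 3: desired track 220.3°; wind correction -0.5° → command heading 219.8°, groundspeed 126.0 kt
Leg 4: desired track 197.1°; wind correction -7.5° → command heading 189.6°, groundspeed 122.4 kt

Leg 1: heading=46.2°, groundspeed=66.7 kt
Leg 2: heading=178.1°, groundspeed=119.5 kt
Leg 3: heading=219.8°, groundspeed=126.0 kt
Leg 4: heading=189.6°, groundspeed=122.4 kt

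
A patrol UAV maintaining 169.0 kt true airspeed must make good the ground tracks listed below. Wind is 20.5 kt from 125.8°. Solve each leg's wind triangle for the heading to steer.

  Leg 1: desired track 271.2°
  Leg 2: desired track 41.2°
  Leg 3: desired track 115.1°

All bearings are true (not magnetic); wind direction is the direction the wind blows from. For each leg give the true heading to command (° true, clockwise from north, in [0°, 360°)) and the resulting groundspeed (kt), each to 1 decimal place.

Leg 1: desired track 271.2°; wind correction -3.9° → command heading 267.3°, groundspeed 185.5 kt
Leg 2: desired track 41.2°; wind correction +6.9° → command heading 48.1°, groundspeed 165.8 kt
Leg 3: desired track 115.1°; wind correction +1.3° → command heading 116.4°, groundspeed 148.8 kt

Leg 1: heading=267.3°, groundspeed=185.5 kt
Leg 2: heading=48.1°, groundspeed=165.8 kt
Leg 3: heading=116.4°, groundspeed=148.8 kt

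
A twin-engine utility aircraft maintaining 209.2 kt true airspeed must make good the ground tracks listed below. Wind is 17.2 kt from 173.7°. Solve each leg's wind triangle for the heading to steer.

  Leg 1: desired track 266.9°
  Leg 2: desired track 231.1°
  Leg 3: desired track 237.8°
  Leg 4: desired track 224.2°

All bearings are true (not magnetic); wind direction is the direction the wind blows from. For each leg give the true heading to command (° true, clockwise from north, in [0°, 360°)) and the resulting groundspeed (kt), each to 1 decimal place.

Leg 1: heading=262.2°, groundspeed=209.5 kt
Leg 2: heading=227.1°, groundspeed=199.4 kt
Leg 3: heading=233.6°, groundspeed=201.1 kt
Leg 4: heading=220.6°, groundspeed=197.8 kt

Leg 1: desired track 266.9°; wind correction -4.7° → command heading 262.2°, groundspeed 209.5 kt
Leg 2: desired track 231.1°; wind correction -4.0° → command heading 227.1°, groundspeed 199.4 kt
Leg 3: desired track 237.8°; wind correction -4.2° → command heading 233.6°, groundspeed 201.1 kt
Leg 4: desired track 224.2°; wind correction -3.6° → command heading 220.6°, groundspeed 197.8 kt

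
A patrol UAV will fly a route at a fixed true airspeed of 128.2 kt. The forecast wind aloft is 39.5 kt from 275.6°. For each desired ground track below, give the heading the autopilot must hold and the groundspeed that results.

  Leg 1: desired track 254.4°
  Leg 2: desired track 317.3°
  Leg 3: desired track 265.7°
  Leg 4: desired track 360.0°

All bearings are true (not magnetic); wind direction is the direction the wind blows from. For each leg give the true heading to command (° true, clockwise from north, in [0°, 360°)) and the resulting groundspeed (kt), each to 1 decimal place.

Leg 1: desired track 254.4°; wind correction +6.4° → command heading 260.8°, groundspeed 90.6 kt
Leg 2: desired track 317.3°; wind correction -11.8° → command heading 305.5°, groundspeed 96.0 kt
Leg 3: desired track 265.7°; wind correction +3.0° → command heading 268.7°, groundspeed 89.1 kt
Leg 4: desired track 360.0°; wind correction -17.9° → command heading 342.1°, groundspeed 118.2 kt

Leg 1: heading=260.8°, groundspeed=90.6 kt
Leg 2: heading=305.5°, groundspeed=96.0 kt
Leg 3: heading=268.7°, groundspeed=89.1 kt
Leg 4: heading=342.1°, groundspeed=118.2 kt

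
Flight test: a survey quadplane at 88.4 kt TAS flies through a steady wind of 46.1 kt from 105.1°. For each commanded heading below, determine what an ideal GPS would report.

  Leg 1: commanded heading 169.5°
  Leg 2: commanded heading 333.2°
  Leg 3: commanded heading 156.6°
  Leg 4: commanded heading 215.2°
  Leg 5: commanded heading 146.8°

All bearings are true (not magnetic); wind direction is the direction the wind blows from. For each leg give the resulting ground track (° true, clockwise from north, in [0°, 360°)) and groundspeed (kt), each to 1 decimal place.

Leg 1: track=200.8°, groundspeed=80.1 kt
Leg 2: track=317.1°, groundspeed=124.0 kt
Leg 3: track=187.7°, groundspeed=69.8 kt
Leg 4: track=237.8°, groundspeed=112.9 kt
Leg 5: track=176.4°, groundspeed=62.1 kt

Leg 1: heading 169.5°; drift +31.3° → track 200.8°, groundspeed 80.1 kt
Leg 2: heading 333.2°; drift -16.1° → track 317.1°, groundspeed 124.0 kt
Leg 3: heading 156.6°; drift +31.1° → track 187.7°, groundspeed 69.8 kt
Leg 4: heading 215.2°; drift +22.6° → track 237.8°, groundspeed 112.9 kt
Leg 5: heading 146.8°; drift +29.6° → track 176.4°, groundspeed 62.1 kt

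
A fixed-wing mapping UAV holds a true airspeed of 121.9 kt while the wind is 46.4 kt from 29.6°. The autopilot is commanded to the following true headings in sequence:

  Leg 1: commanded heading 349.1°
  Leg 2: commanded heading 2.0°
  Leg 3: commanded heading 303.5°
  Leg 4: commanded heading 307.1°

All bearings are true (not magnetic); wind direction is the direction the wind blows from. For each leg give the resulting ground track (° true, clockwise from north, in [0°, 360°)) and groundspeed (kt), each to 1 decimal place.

Leg 1: track=329.9°, groundspeed=91.7 kt
Leg 2: track=347.1°, groundspeed=83.6 kt
Leg 3: track=282.2°, groundspeed=127.4 kt
Leg 4: track=285.4°, groundspeed=124.6 kt

Leg 1: heading 349.1°; drift -19.2° → track 329.9°, groundspeed 91.7 kt
Leg 2: heading 2.0°; drift -14.9° → track 347.1°, groundspeed 83.6 kt
Leg 3: heading 303.5°; drift -21.3° → track 282.2°, groundspeed 127.4 kt
Leg 4: heading 307.1°; drift -21.7° → track 285.4°, groundspeed 124.6 kt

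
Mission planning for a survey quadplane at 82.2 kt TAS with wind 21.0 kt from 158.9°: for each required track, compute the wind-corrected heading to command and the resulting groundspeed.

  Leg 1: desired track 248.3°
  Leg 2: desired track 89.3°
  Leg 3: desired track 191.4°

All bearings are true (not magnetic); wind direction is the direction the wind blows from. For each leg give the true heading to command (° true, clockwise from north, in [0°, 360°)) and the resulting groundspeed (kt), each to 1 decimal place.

Leg 1: desired track 248.3°; wind correction -14.8° → command heading 233.5°, groundspeed 79.3 kt
Leg 2: desired track 89.3°; wind correction +13.9° → command heading 103.2°, groundspeed 72.5 kt
Leg 3: desired track 191.4°; wind correction -7.9° → command heading 183.5°, groundspeed 63.7 kt

Leg 1: heading=233.5°, groundspeed=79.3 kt
Leg 2: heading=103.2°, groundspeed=72.5 kt
Leg 3: heading=183.5°, groundspeed=63.7 kt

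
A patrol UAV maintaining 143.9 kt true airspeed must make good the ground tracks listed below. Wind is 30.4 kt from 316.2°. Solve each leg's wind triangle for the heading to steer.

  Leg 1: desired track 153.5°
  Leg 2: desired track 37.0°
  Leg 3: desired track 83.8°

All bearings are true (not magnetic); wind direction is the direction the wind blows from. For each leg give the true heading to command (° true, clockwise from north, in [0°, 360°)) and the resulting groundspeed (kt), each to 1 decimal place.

Leg 1: heading=157.1°, groundspeed=172.6 kt
Leg 2: heading=25.0°, groundspeed=135.9 kt
Leg 3: heading=74.2°, groundspeed=160.4 kt

Leg 1: desired track 153.5°; wind correction +3.6° → command heading 157.1°, groundspeed 172.6 kt
Leg 2: desired track 37.0°; wind correction -12.0° → command heading 25.0°, groundspeed 135.9 kt
Leg 3: desired track 83.8°; wind correction -9.6° → command heading 74.2°, groundspeed 160.4 kt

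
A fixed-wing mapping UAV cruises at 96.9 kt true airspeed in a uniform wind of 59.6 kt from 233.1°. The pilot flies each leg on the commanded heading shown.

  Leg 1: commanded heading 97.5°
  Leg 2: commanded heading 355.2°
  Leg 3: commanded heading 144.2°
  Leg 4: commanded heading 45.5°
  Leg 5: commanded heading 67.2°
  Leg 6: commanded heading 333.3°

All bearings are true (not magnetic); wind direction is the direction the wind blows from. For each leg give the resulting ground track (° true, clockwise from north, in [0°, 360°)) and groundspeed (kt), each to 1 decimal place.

Leg 1: track=80.9°, groundspeed=145.6 kt
Leg 2: track=16.6°, groundspeed=138.1 kt
Leg 3: track=112.3°, groundspeed=112.8 kt
Leg 4: track=48.4°, groundspeed=156.2 kt
Leg 5: track=61.8°, groundspeed=155.4 kt
Leg 6: track=1.9°, groundspeed=122.4 kt

Leg 1: heading 97.5°; drift -16.6° → track 80.9°, groundspeed 145.6 kt
Leg 2: heading 355.2°; drift +21.4° → track 16.6°, groundspeed 138.1 kt
Leg 3: heading 144.2°; drift -31.9° → track 112.3°, groundspeed 112.8 kt
Leg 4: heading 45.5°; drift +2.9° → track 48.4°, groundspeed 156.2 kt
Leg 5: heading 67.2°; drift -5.4° → track 61.8°, groundspeed 155.4 kt
Leg 6: heading 333.3°; drift +28.6° → track 1.9°, groundspeed 122.4 kt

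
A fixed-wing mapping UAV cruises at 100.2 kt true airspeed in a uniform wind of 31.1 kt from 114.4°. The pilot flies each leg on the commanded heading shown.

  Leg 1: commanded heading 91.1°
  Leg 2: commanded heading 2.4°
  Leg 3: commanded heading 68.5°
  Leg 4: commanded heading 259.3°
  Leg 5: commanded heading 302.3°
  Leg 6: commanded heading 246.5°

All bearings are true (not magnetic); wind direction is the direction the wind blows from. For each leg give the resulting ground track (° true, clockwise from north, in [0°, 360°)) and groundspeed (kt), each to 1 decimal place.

Leg 1: track=81.4°, groundspeed=72.7 kt
Leg 2: track=347.9°, groundspeed=115.5 kt
Leg 3: track=52.6°, groundspeed=81.7 kt
Leg 4: track=267.4°, groundspeed=126.9 kt
Leg 5: track=300.4°, groundspeed=131.1 kt
Leg 6: track=257.3°, groundspeed=123.2 kt

Leg 1: heading 91.1°; drift -9.7° → track 81.4°, groundspeed 72.7 kt
Leg 2: heading 2.4°; drift -14.5° → track 347.9°, groundspeed 115.5 kt
Leg 3: heading 68.5°; drift -15.9° → track 52.6°, groundspeed 81.7 kt
Leg 4: heading 259.3°; drift +8.1° → track 267.4°, groundspeed 126.9 kt
Leg 5: heading 302.3°; drift -1.9° → track 300.4°, groundspeed 131.1 kt
Leg 6: heading 246.5°; drift +10.8° → track 257.3°, groundspeed 123.2 kt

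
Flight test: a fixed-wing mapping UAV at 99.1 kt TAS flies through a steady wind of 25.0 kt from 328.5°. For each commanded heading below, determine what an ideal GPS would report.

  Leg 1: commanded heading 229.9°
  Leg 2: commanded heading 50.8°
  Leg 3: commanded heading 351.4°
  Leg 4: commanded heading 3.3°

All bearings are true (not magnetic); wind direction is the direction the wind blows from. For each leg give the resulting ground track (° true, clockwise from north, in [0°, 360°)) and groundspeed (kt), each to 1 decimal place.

Leg 1: heading 229.9°; drift -13.5° → track 216.4°, groundspeed 105.8 kt
Leg 2: heading 50.8°; drift +14.5° → track 65.3°, groundspeed 98.9 kt
Leg 3: heading 351.4°; drift +7.3° → track 358.7°, groundspeed 76.7 kt
Leg 4: heading 3.3°; drift +10.3° → track 13.6°, groundspeed 79.9 kt

Leg 1: track=216.4°, groundspeed=105.8 kt
Leg 2: track=65.3°, groundspeed=98.9 kt
Leg 3: track=358.7°, groundspeed=76.7 kt
Leg 4: track=13.6°, groundspeed=79.9 kt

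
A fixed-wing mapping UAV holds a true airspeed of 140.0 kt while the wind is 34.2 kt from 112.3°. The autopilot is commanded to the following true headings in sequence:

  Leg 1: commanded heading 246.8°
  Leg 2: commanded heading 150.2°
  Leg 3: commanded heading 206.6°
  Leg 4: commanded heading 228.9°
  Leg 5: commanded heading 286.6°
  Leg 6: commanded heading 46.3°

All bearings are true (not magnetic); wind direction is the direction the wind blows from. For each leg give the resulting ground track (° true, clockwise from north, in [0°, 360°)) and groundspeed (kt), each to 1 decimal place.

Leg 1: heading 246.8°; drift +8.5° → track 255.3°, groundspeed 165.8 kt
Leg 2: heading 150.2°; drift +10.5° → track 160.7°, groundspeed 114.9 kt
Leg 3: heading 206.6°; drift +13.5° → track 220.1°, groundspeed 146.6 kt
Leg 4: heading 228.9°; drift +11.1° → track 240.0°, groundspeed 158.3 kt
Leg 5: heading 286.6°; drift +1.1° → track 287.7°, groundspeed 174.1 kt
Leg 6: heading 46.3°; drift -13.9° → track 32.4°, groundspeed 129.9 kt

Leg 1: track=255.3°, groundspeed=165.8 kt
Leg 2: track=160.7°, groundspeed=114.9 kt
Leg 3: track=220.1°, groundspeed=146.6 kt
Leg 4: track=240.0°, groundspeed=158.3 kt
Leg 5: track=287.7°, groundspeed=174.1 kt
Leg 6: track=32.4°, groundspeed=129.9 kt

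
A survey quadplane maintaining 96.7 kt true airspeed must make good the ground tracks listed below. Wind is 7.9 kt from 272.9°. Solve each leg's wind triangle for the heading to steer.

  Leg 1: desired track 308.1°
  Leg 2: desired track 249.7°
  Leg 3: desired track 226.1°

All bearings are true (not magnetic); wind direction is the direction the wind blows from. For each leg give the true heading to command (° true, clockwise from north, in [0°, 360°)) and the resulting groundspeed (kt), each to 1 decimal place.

Leg 1: desired track 308.1°; wind correction -2.7° → command heading 305.4°, groundspeed 90.1 kt
Leg 2: desired track 249.7°; wind correction +1.8° → command heading 251.5°, groundspeed 89.4 kt
Leg 3: desired track 226.1°; wind correction +3.4° → command heading 229.5°, groundspeed 91.1 kt

Leg 1: heading=305.4°, groundspeed=90.1 kt
Leg 2: heading=251.5°, groundspeed=89.4 kt
Leg 3: heading=229.5°, groundspeed=91.1 kt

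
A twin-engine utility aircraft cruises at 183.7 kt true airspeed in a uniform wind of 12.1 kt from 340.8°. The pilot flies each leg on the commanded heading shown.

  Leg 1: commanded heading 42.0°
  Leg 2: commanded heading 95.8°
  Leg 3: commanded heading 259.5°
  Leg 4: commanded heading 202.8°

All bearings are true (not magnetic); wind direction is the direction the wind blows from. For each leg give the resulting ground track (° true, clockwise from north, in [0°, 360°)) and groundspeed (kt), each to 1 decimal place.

Leg 1: track=45.4°, groundspeed=178.2 kt
Leg 2: track=99.1°, groundspeed=189.1 kt
Leg 3: track=255.7°, groundspeed=182.3 kt
Leg 4: track=200.4°, groundspeed=192.9 kt

Leg 1: heading 42.0°; drift +3.4° → track 45.4°, groundspeed 178.2 kt
Leg 2: heading 95.8°; drift +3.3° → track 99.1°, groundspeed 189.1 kt
Leg 3: heading 259.5°; drift -3.8° → track 255.7°, groundspeed 182.3 kt
Leg 4: heading 202.8°; drift -2.4° → track 200.4°, groundspeed 192.9 kt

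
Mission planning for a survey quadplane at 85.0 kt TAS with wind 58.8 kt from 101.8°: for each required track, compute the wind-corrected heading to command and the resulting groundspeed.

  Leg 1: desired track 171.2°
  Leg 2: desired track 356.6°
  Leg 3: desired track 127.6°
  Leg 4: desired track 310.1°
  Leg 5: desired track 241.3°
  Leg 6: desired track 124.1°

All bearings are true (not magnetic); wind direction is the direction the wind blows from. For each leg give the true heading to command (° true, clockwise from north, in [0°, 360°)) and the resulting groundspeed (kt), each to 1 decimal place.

Leg 1: heading=130.8°, groundspeed=44.1 kt
Leg 2: heading=38.5°, groundspeed=78.7 kt
Leg 3: heading=110.1°, groundspeed=28.1 kt
Leg 4: heading=329.2°, groundspeed=132.1 kt
Leg 5: heading=214.6°, groundspeed=120.7 kt
Leg 6: heading=108.9°, groundspeed=27.6 kt

Leg 1: desired track 171.2°; wind correction -40.4° → command heading 130.8°, groundspeed 44.1 kt
Leg 2: desired track 356.6°; wind correction +41.9° → command heading 38.5°, groundspeed 78.7 kt
Leg 3: desired track 127.6°; wind correction -17.5° → command heading 110.1°, groundspeed 28.1 kt
Leg 4: desired track 310.1°; wind correction +19.1° → command heading 329.2°, groundspeed 132.1 kt
Leg 5: desired track 241.3°; wind correction -26.7° → command heading 214.6°, groundspeed 120.7 kt
Leg 6: desired track 124.1°; wind correction -15.2° → command heading 108.9°, groundspeed 27.6 kt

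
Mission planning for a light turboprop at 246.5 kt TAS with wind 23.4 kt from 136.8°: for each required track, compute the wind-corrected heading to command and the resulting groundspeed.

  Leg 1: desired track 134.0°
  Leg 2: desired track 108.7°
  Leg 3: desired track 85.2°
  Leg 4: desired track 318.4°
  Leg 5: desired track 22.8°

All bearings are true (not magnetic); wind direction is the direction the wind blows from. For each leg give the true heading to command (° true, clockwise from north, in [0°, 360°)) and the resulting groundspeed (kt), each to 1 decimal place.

Leg 1: desired track 134.0°; wind correction +0.3° → command heading 134.3°, groundspeed 223.1 kt
Leg 2: desired track 108.7°; wind correction +2.6° → command heading 111.3°, groundspeed 225.6 kt
Leg 3: desired track 85.2°; wind correction +4.3° → command heading 89.5°, groundspeed 231.3 kt
Leg 4: desired track 318.4°; wind correction +0.2° → command heading 318.6°, groundspeed 269.9 kt
Leg 5: desired track 22.8°; wind correction +5.0° → command heading 27.8°, groundspeed 255.1 kt

Leg 1: heading=134.3°, groundspeed=223.1 kt
Leg 2: heading=111.3°, groundspeed=225.6 kt
Leg 3: heading=89.5°, groundspeed=231.3 kt
Leg 4: heading=318.6°, groundspeed=269.9 kt
Leg 5: heading=27.8°, groundspeed=255.1 kt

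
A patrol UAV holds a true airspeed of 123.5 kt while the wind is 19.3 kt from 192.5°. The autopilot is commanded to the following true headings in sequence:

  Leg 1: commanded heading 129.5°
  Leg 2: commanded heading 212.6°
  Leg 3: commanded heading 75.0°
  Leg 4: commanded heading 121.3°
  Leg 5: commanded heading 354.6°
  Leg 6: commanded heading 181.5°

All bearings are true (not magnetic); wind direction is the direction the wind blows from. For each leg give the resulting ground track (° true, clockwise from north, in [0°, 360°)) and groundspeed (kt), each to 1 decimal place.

Leg 1: track=121.0°, groundspeed=116.0 kt
Leg 2: track=216.2°, groundspeed=105.6 kt
Leg 3: track=67.6°, groundspeed=133.5 kt
Leg 4: track=112.4°, groundspeed=118.7 kt
Leg 5: track=357.0°, groundspeed=142.0 kt
Leg 6: track=179.5°, groundspeed=104.6 kt

Leg 1: heading 129.5°; drift -8.5° → track 121.0°, groundspeed 116.0 kt
Leg 2: heading 212.6°; drift +3.6° → track 216.2°, groundspeed 105.6 kt
Leg 3: heading 75.0°; drift -7.4° → track 67.6°, groundspeed 133.5 kt
Leg 4: heading 121.3°; drift -8.9° → track 112.4°, groundspeed 118.7 kt
Leg 5: heading 354.6°; drift +2.4° → track 357.0°, groundspeed 142.0 kt
Leg 6: heading 181.5°; drift -2.0° → track 179.5°, groundspeed 104.6 kt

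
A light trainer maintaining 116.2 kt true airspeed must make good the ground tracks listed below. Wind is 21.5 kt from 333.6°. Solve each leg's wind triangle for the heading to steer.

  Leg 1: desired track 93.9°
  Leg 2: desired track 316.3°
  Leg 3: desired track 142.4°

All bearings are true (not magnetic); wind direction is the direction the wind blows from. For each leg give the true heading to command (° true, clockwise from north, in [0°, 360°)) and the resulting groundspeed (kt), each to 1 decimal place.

Leg 1: desired track 93.9°; wind correction -9.2° → command heading 84.7°, groundspeed 125.6 kt
Leg 2: desired track 316.3°; wind correction +3.2° → command heading 319.5°, groundspeed 95.5 kt
Leg 3: desired track 142.4°; wind correction -2.1° → command heading 140.3°, groundspeed 137.2 kt

Leg 1: heading=84.7°, groundspeed=125.6 kt
Leg 2: heading=319.5°, groundspeed=95.5 kt
Leg 3: heading=140.3°, groundspeed=137.2 kt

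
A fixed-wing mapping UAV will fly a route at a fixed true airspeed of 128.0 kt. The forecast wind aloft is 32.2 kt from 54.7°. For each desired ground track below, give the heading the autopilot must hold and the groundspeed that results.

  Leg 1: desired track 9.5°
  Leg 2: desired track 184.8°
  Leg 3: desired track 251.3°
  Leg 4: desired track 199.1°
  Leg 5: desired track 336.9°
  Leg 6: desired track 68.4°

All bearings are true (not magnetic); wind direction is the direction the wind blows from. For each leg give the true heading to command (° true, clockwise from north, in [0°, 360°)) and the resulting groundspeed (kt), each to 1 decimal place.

Leg 1: desired track 9.5°; wind correction +10.3° → command heading 19.8°, groundspeed 103.3 kt
Leg 2: desired track 184.8°; wind correction -11.1° → command heading 173.7°, groundspeed 146.3 kt
Leg 3: desired track 251.3°; wind correction +4.1° → command heading 255.4°, groundspeed 158.5 kt
Leg 4: desired track 199.1°; wind correction -8.4° → command heading 190.7°, groundspeed 152.8 kt
Leg 5: desired track 336.9°; wind correction +14.2° → command heading 351.1°, groundspeed 117.3 kt
Leg 6: desired track 68.4°; wind correction -3.4° → command heading 65.0°, groundspeed 96.5 kt

Leg 1: heading=19.8°, groundspeed=103.3 kt
Leg 2: heading=173.7°, groundspeed=146.3 kt
Leg 3: heading=255.4°, groundspeed=158.5 kt
Leg 4: heading=190.7°, groundspeed=152.8 kt
Leg 5: heading=351.1°, groundspeed=117.3 kt
Leg 6: heading=65.0°, groundspeed=96.5 kt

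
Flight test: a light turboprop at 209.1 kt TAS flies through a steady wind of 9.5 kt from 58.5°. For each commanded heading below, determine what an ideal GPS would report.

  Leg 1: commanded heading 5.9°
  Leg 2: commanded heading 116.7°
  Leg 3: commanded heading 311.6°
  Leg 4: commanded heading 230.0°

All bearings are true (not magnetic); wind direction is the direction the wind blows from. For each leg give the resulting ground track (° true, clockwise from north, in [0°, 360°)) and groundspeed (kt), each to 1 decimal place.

Leg 1: heading 5.9°; drift -2.1° → track 3.8°, groundspeed 203.5 kt
Leg 2: heading 116.7°; drift +2.3° → track 119.0°, groundspeed 204.3 kt
Leg 3: heading 311.6°; drift -2.5° → track 309.1°, groundspeed 212.1 kt
Leg 4: heading 230.0°; drift +0.4° → track 230.4°, groundspeed 218.5 kt

Leg 1: track=3.8°, groundspeed=203.5 kt
Leg 2: track=119.0°, groundspeed=204.3 kt
Leg 3: track=309.1°, groundspeed=212.1 kt
Leg 4: track=230.4°, groundspeed=218.5 kt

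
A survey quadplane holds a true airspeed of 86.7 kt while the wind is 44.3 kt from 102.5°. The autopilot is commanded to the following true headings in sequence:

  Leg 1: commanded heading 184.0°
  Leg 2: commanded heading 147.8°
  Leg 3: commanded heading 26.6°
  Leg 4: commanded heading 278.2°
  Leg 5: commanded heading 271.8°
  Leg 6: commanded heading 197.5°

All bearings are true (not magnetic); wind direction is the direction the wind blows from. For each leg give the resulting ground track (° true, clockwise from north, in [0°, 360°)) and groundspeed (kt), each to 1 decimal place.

Leg 1: heading 184.0°; drift +28.7° → track 212.7°, groundspeed 91.3 kt
Leg 2: heading 147.8°; drift +29.6° → track 177.4°, groundspeed 63.8 kt
Leg 3: heading 26.6°; drift -29.5° → track 357.1°, groundspeed 87.2 kt
Leg 4: heading 278.2°; drift +1.5° → track 279.7°, groundspeed 130.9 kt
Leg 5: heading 271.8°; drift +3.6° → track 275.4°, groundspeed 130.5 kt
Leg 6: heading 197.5°; drift +26.0° → track 223.5°, groundspeed 100.7 kt

Leg 1: track=212.7°, groundspeed=91.3 kt
Leg 2: track=177.4°, groundspeed=63.8 kt
Leg 3: track=357.1°, groundspeed=87.2 kt
Leg 4: track=279.7°, groundspeed=130.9 kt
Leg 5: track=275.4°, groundspeed=130.5 kt
Leg 6: track=223.5°, groundspeed=100.7 kt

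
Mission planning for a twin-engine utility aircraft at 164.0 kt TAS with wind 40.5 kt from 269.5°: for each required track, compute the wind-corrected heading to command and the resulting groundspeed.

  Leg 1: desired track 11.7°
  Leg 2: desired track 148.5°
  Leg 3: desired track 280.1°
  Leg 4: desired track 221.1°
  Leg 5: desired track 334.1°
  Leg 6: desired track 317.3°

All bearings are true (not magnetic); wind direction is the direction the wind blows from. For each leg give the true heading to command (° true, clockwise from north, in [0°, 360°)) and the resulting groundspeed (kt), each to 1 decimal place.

Leg 1: desired track 11.7°; wind correction -14.0° → command heading 357.7°, groundspeed 167.7 kt
Leg 2: desired track 148.5°; wind correction +12.2° → command heading 160.7°, groundspeed 181.1 kt
Leg 3: desired track 280.1°; wind correction -2.6° → command heading 277.5°, groundspeed 124.0 kt
Leg 4: desired track 221.1°; wind correction +10.6° → command heading 231.7°, groundspeed 134.3 kt
Leg 5: desired track 334.1°; wind correction -12.9° → command heading 321.2°, groundspeed 142.5 kt
Leg 6: desired track 317.3°; wind correction -10.5° → command heading 306.8°, groundspeed 134.0 kt

Leg 1: heading=357.7°, groundspeed=167.7 kt
Leg 2: heading=160.7°, groundspeed=181.1 kt
Leg 3: heading=277.5°, groundspeed=124.0 kt
Leg 4: heading=231.7°, groundspeed=134.3 kt
Leg 5: heading=321.2°, groundspeed=142.5 kt
Leg 6: heading=306.8°, groundspeed=134.0 kt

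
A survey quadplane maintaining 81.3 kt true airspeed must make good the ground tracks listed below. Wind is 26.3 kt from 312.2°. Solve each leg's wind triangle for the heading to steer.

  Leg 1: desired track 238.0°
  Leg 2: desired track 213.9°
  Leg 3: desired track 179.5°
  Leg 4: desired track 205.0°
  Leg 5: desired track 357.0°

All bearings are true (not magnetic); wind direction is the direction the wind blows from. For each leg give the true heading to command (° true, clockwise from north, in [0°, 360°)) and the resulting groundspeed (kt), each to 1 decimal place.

Leg 1: heading=256.1°, groundspeed=70.1 kt
Leg 2: heading=232.6°, groundspeed=80.8 kt
Leg 3: heading=193.3°, groundspeed=96.8 kt
Leg 4: heading=223.0°, groundspeed=85.1 kt
Leg 5: heading=343.8°, groundspeed=60.5 kt

Leg 1: desired track 238.0°; wind correction +18.1° → command heading 256.1°, groundspeed 70.1 kt
Leg 2: desired track 213.9°; wind correction +18.7° → command heading 232.6°, groundspeed 80.8 kt
Leg 3: desired track 179.5°; wind correction +13.8° → command heading 193.3°, groundspeed 96.8 kt
Leg 4: desired track 205.0°; wind correction +18.0° → command heading 223.0°, groundspeed 85.1 kt
Leg 5: desired track 357.0°; wind correction -13.2° → command heading 343.8°, groundspeed 60.5 kt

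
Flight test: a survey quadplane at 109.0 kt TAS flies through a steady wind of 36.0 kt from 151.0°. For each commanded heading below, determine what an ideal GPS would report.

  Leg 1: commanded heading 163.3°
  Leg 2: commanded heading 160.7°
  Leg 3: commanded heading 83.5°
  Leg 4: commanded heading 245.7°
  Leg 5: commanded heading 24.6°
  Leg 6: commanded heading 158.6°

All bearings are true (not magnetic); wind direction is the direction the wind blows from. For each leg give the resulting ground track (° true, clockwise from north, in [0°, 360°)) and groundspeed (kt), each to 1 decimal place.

Leg 1: track=169.2°, groundspeed=74.2 kt
Leg 2: track=165.4°, groundspeed=73.8 kt
Leg 3: track=64.2°, groundspeed=100.9 kt
Leg 4: track=263.5°, groundspeed=117.6 kt
Leg 5: track=12.1°, groundspeed=133.5 kt
Leg 6: track=162.3°, groundspeed=73.5 kt

Leg 1: heading 163.3°; drift +5.9° → track 169.2°, groundspeed 74.2 kt
Leg 2: heading 160.7°; drift +4.7° → track 165.4°, groundspeed 73.8 kt
Leg 3: heading 83.5°; drift -19.3° → track 64.2°, groundspeed 100.9 kt
Leg 4: heading 245.7°; drift +17.8° → track 263.5°, groundspeed 117.6 kt
Leg 5: heading 24.6°; drift -12.5° → track 12.1°, groundspeed 133.5 kt
Leg 6: heading 158.6°; drift +3.7° → track 162.3°, groundspeed 73.5 kt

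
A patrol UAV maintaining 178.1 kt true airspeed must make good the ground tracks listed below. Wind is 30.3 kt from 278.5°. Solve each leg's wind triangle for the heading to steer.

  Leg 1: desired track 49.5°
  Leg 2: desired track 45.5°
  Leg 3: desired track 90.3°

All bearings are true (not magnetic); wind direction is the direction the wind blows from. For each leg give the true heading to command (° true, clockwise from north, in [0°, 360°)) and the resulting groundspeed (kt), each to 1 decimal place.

Leg 1: desired track 49.5°; wind correction -7.4° → command heading 42.1°, groundspeed 196.5 kt
Leg 2: desired track 45.5°; wind correction -7.8° → command heading 37.7°, groundspeed 194.7 kt
Leg 3: desired track 90.3°; wind correction -1.4° → command heading 88.9°, groundspeed 208.0 kt

Leg 1: heading=42.1°, groundspeed=196.5 kt
Leg 2: heading=37.7°, groundspeed=194.7 kt
Leg 3: heading=88.9°, groundspeed=208.0 kt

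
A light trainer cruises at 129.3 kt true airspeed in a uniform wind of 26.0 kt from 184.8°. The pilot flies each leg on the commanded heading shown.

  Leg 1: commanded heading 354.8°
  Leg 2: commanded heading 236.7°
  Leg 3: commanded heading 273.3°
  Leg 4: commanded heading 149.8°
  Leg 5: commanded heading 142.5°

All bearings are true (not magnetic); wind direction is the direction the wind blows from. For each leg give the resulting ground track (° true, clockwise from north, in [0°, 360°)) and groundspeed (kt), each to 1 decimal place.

Leg 1: track=356.5°, groundspeed=155.0 kt
Leg 2: track=246.9°, groundspeed=115.1 kt
Leg 3: track=284.7°, groundspeed=131.2 kt
Leg 4: track=141.9°, groundspeed=109.0 kt
Leg 5: track=133.5°, groundspeed=111.5 kt

Leg 1: heading 354.8°; drift +1.7° → track 356.5°, groundspeed 155.0 kt
Leg 2: heading 236.7°; drift +10.2° → track 246.9°, groundspeed 115.1 kt
Leg 3: heading 273.3°; drift +11.4° → track 284.7°, groundspeed 131.2 kt
Leg 4: heading 149.8°; drift -7.9° → track 141.9°, groundspeed 109.0 kt
Leg 5: heading 142.5°; drift -9.0° → track 133.5°, groundspeed 111.5 kt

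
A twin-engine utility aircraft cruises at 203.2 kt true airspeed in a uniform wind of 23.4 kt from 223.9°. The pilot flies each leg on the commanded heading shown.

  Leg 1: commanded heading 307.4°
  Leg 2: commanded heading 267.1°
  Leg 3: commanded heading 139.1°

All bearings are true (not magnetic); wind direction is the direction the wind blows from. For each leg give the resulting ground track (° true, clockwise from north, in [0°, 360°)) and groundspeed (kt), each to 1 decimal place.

Leg 1: heading 307.4°; drift +6.6° → track 314.0°, groundspeed 201.9 kt
Leg 2: heading 267.1°; drift +4.9° → track 272.0°, groundspeed 186.8 kt
Leg 3: heading 139.1°; drift -6.6° → track 132.5°, groundspeed 202.4 kt

Leg 1: track=314.0°, groundspeed=201.9 kt
Leg 2: track=272.0°, groundspeed=186.8 kt
Leg 3: track=132.5°, groundspeed=202.4 kt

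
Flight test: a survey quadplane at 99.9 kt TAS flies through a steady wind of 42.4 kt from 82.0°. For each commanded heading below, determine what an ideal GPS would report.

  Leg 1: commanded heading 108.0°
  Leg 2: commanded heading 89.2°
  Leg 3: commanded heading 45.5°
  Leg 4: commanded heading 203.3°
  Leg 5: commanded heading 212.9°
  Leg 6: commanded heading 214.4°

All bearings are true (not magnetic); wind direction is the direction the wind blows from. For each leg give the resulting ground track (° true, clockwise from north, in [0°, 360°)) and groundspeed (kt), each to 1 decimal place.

Leg 1: heading 108.0°; drift +16.7° → track 124.7°, groundspeed 64.5 kt
Leg 2: heading 89.2°; drift +5.2° → track 94.4°, groundspeed 58.1 kt
Leg 3: heading 45.5°; drift -21.0° → track 24.5°, groundspeed 70.5 kt
Leg 4: heading 203.3°; drift +16.5° → track 219.8°, groundspeed 127.2 kt
Leg 5: heading 212.9°; drift +14.1° → track 227.0°, groundspeed 131.6 kt
Leg 6: heading 214.4°; drift +13.7° → track 228.1°, groundspeed 132.3 kt

Leg 1: track=124.7°, groundspeed=64.5 kt
Leg 2: track=94.4°, groundspeed=58.1 kt
Leg 3: track=24.5°, groundspeed=70.5 kt
Leg 4: track=219.8°, groundspeed=127.2 kt
Leg 5: track=227.0°, groundspeed=131.6 kt
Leg 6: track=228.1°, groundspeed=132.3 kt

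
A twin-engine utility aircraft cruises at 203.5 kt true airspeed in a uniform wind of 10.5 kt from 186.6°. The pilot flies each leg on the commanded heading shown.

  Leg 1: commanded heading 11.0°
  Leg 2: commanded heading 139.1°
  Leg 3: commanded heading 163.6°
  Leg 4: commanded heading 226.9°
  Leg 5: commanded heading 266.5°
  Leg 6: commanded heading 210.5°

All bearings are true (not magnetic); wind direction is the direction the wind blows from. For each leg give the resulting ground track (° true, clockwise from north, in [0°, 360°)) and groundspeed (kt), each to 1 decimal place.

Leg 1: heading 11.0°; drift -0.2° → track 10.8°, groundspeed 214.0 kt
Leg 2: heading 139.1°; drift -2.3° → track 136.8°, groundspeed 196.6 kt
Leg 3: heading 163.6°; drift -1.2° → track 162.4°, groundspeed 193.9 kt
Leg 4: heading 226.9°; drift +2.0° → track 228.9°, groundspeed 195.6 kt
Leg 5: heading 266.5°; drift +2.9° → track 269.4°, groundspeed 201.9 kt
Leg 6: heading 210.5°; drift +1.3° → track 211.8°, groundspeed 193.9 kt

Leg 1: track=10.8°, groundspeed=214.0 kt
Leg 2: track=136.8°, groundspeed=196.6 kt
Leg 3: track=162.4°, groundspeed=193.9 kt
Leg 4: track=228.9°, groundspeed=195.6 kt
Leg 5: track=269.4°, groundspeed=201.9 kt
Leg 6: track=211.8°, groundspeed=193.9 kt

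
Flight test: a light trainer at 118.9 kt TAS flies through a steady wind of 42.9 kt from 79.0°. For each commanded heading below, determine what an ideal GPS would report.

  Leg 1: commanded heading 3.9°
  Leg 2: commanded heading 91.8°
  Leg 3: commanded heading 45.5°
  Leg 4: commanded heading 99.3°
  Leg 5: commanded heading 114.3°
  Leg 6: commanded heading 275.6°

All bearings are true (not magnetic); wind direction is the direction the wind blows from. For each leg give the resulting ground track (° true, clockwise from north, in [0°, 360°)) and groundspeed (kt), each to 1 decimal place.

Leg 1: track=342.9°, groundspeed=115.6 kt
Leg 2: track=98.8°, groundspeed=77.6 kt
Leg 3: track=29.6°, groundspeed=86.4 kt
Leg 4: track=110.0°, groundspeed=80.1 kt
Leg 5: track=130.8°, groundspeed=87.5 kt
Leg 6: track=271.2°, groundspeed=160.5 kt

Leg 1: heading 3.9°; drift -21.0° → track 342.9°, groundspeed 115.6 kt
Leg 2: heading 91.8°; drift +7.0° → track 98.8°, groundspeed 77.6 kt
Leg 3: heading 45.5°; drift -15.9° → track 29.6°, groundspeed 86.4 kt
Leg 4: heading 99.3°; drift +10.7° → track 110.0°, groundspeed 80.1 kt
Leg 5: heading 114.3°; drift +16.5° → track 130.8°, groundspeed 87.5 kt
Leg 6: heading 275.6°; drift -4.4° → track 271.2°, groundspeed 160.5 kt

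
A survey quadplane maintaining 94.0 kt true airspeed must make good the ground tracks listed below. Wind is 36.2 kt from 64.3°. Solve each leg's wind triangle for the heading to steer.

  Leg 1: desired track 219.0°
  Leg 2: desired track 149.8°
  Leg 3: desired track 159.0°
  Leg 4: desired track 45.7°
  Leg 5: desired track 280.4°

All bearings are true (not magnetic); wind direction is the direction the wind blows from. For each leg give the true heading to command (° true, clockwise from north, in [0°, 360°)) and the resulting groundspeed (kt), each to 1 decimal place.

Leg 1: desired track 219.0°; wind correction -9.5° → command heading 209.5°, groundspeed 125.4 kt
Leg 2: desired track 149.8°; wind correction -22.6° → command heading 127.2°, groundspeed 84.0 kt
Leg 3: desired track 159.0°; wind correction -22.6° → command heading 136.4°, groundspeed 89.8 kt
Leg 4: desired track 45.7°; wind correction +7.1° → command heading 52.8°, groundspeed 59.0 kt
Leg 5: desired track 280.4°; wind correction +13.1° → command heading 293.5°, groundspeed 120.8 kt

Leg 1: heading=209.5°, groundspeed=125.4 kt
Leg 2: heading=127.2°, groundspeed=84.0 kt
Leg 3: heading=136.4°, groundspeed=89.8 kt
Leg 4: heading=52.8°, groundspeed=59.0 kt
Leg 5: heading=293.5°, groundspeed=120.8 kt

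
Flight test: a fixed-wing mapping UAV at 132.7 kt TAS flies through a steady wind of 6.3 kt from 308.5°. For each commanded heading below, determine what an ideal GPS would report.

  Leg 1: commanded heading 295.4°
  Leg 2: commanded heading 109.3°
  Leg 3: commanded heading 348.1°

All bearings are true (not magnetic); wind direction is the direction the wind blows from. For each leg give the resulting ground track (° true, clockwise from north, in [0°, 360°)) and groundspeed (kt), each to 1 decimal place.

Leg 1: track=294.8°, groundspeed=126.6 kt
Leg 2: track=110.2°, groundspeed=138.7 kt
Leg 3: track=349.9°, groundspeed=127.9 kt

Leg 1: heading 295.4°; drift -0.6° → track 294.8°, groundspeed 126.6 kt
Leg 2: heading 109.3°; drift +0.9° → track 110.2°, groundspeed 138.7 kt
Leg 3: heading 348.1°; drift +1.8° → track 349.9°, groundspeed 127.9 kt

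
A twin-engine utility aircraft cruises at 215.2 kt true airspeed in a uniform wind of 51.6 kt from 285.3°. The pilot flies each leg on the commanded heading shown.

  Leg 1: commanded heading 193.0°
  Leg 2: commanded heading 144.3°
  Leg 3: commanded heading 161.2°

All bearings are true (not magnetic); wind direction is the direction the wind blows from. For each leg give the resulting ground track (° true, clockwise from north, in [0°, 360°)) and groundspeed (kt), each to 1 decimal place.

Leg 1: heading 193.0°; drift -13.3° → track 179.7°, groundspeed 223.3 kt
Leg 2: heading 144.3°; drift -7.2° → track 137.1°, groundspeed 257.4 kt
Leg 3: heading 161.2°; drift -9.9° → track 151.3°, groundspeed 247.8 kt

Leg 1: track=179.7°, groundspeed=223.3 kt
Leg 2: track=137.1°, groundspeed=257.4 kt
Leg 3: track=151.3°, groundspeed=247.8 kt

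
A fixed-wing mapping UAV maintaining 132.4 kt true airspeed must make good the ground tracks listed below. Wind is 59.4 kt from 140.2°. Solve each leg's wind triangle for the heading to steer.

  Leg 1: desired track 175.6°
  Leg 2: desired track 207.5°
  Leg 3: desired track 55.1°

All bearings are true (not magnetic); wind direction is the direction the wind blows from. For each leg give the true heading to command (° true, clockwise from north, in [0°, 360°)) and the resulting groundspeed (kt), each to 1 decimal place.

Leg 1: desired track 175.6°; wind correction -15.1° → command heading 160.5°, groundspeed 79.4 kt
Leg 2: desired track 207.5°; wind correction -24.4° → command heading 183.1°, groundspeed 97.6 kt
Leg 3: desired track 55.1°; wind correction +26.6° → command heading 81.7°, groundspeed 113.4 kt

Leg 1: heading=160.5°, groundspeed=79.4 kt
Leg 2: heading=183.1°, groundspeed=97.6 kt
Leg 3: heading=81.7°, groundspeed=113.4 kt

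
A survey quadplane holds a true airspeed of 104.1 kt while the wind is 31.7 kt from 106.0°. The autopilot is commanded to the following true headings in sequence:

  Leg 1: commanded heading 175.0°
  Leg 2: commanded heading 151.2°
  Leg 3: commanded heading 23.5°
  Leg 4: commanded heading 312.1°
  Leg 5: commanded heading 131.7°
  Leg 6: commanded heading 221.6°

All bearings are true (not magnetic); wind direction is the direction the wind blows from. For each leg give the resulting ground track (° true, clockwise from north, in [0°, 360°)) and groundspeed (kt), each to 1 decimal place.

Leg 1: track=192.7°, groundspeed=97.3 kt
Leg 2: track=166.6°, groundspeed=84.8 kt
Leg 3: track=6.0°, groundspeed=104.8 kt
Leg 4: track=306.1°, groundspeed=133.3 kt
Leg 5: track=142.0°, groundspeed=76.8 kt
Leg 6: track=235.2°, groundspeed=121.2 kt

Leg 1: heading 175.0°; drift +17.7° → track 192.7°, groundspeed 97.3 kt
Leg 2: heading 151.2°; drift +15.4° → track 166.6°, groundspeed 84.8 kt
Leg 3: heading 23.5°; drift -17.5° → track 6.0°, groundspeed 104.8 kt
Leg 4: heading 312.1°; drift -6.0° → track 306.1°, groundspeed 133.3 kt
Leg 5: heading 131.7°; drift +10.3° → track 142.0°, groundspeed 76.8 kt
Leg 6: heading 221.6°; drift +13.6° → track 235.2°, groundspeed 121.2 kt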